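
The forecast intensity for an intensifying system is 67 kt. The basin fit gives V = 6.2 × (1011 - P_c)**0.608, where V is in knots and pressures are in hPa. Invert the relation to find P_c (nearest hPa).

961 hPa

ΔP = (V / 6.2)^(1/0.608) = (67/6.2)^1.645.
67/6.2 = 10.806; 10.806^1.645 ≈ 50.13 hPa.
P_c = 1011 − 50.13 = 960.87 ≈ 961 hPa.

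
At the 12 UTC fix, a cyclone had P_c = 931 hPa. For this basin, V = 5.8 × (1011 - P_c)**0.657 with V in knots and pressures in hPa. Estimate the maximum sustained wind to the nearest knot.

103 kt

ΔP = 1011 − 931 = 80 hPa.
80^0.657 ≈ 17.796.
V ≈ 5.8 × 17.796 ≈ 103.2 kt.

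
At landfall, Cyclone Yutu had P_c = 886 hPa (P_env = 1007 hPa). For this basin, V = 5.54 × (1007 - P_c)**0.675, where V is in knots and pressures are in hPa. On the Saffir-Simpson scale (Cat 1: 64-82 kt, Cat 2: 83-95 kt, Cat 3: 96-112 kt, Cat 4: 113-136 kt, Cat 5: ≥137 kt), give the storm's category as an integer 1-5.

ΔP = 1007 − 886 = 121 hPa.
V ≈ 5.54 × 121^0.675 = 5.54 × 25.46 ≈ 141 kt.
141 kt falls in the Category 5 band.

5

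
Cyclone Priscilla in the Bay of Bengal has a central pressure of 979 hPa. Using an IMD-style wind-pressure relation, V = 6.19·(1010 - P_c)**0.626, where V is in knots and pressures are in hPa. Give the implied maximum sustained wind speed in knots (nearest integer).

53 kt

ΔP = 1010 − 979 = 31 hPa.
31^0.626 ≈ 8.582.
V ≈ 6.19 × 8.582 ≈ 53.1 kt.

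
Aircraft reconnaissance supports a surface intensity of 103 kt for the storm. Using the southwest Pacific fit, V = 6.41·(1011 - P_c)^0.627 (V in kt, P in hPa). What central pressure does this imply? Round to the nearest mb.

ΔP = (V / 6.41)^(1/0.627) = (103/6.41)^1.595.
103/6.41 = 16.069; 16.069^1.595 ≈ 83.83 mb.
P_c = 1011 − 83.83 = 927.17 ≈ 927 mb.

927 mb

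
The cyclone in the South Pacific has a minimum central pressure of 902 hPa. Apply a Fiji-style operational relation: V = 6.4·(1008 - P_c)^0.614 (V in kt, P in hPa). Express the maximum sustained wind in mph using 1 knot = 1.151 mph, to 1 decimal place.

129.1 mph

ΔP = 1008 − 902 = 106 hPa.
V ≈ 6.4 × 106^0.614 = 6.4 × 17.520 ≈ 112.129 kt.
112.129 × 1.151 ≈ 129.06 mph → 129.1 mph.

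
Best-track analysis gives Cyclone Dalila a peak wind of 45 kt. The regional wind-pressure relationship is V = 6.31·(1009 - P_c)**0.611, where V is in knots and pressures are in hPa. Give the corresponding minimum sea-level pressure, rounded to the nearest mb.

984 mb

ΔP = (V / 6.31)^(1/0.611) = (45/6.31)^1.637.
45/6.31 = 7.132; 7.132^1.637 ≈ 24.91 mb.
P_c = 1009 − 24.91 = 984.09 ≈ 984 mb.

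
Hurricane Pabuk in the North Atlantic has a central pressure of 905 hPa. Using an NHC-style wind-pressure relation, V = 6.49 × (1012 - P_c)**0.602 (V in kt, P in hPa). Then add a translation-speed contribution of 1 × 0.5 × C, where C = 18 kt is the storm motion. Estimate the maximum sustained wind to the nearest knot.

117 kt

ΔP = 1012 − 905 = 107 hPa.
107^0.602 ≈ 16.661.
V ≈ 6.49 × 16.661 ≈ 108.1 kt.
Translation term: 1 × 0.5 × 18 = 9 kt.
Corrected V ≈ 117.1 kt → 117 kt.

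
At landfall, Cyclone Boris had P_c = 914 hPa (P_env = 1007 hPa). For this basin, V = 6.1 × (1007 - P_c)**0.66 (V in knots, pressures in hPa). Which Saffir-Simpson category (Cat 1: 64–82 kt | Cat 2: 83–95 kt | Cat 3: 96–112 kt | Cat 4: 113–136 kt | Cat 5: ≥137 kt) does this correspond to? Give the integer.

ΔP = 1007 − 914 = 93 hPa.
V ≈ 6.1 × 93^0.66 = 6.1 × 19.92 ≈ 121 kt.
121 kt falls in the Category 4 band.

4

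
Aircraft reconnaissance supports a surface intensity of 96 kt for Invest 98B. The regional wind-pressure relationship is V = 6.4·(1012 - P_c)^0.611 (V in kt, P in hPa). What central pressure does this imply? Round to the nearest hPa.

ΔP = (V / 6.4)^(1/0.611) = (96/6.4)^1.637.
96/6.4 = 15.000; 15.000^1.637 ≈ 84.11 hPa.
P_c = 1012 − 84.11 = 927.89 ≈ 928 hPa.

928 hPa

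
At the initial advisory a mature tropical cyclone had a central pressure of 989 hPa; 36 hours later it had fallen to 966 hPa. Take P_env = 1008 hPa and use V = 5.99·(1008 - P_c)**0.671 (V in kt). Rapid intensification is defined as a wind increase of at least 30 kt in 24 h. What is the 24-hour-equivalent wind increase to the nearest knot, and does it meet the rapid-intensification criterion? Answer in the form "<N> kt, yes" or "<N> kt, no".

20 kt, no

V₁: ΔP = 19, V ≈ 5.99 × 19^0.671 ≈ 43.20 kt.
V₂: ΔP = 42, V ≈ 5.99 × 42^0.671 ≈ 73.56 kt.
ΔV over 36 h = 30.36 kt → 24 h equivalent = 30.36 × 24/36 ≈ 20.24 kt.
20 kt < 30 kt ⇒ not rapid intensification.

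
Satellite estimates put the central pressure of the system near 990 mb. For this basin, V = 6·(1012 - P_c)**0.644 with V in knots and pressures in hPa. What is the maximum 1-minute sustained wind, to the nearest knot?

ΔP = 1012 − 990 = 22 mb.
22^0.644 ≈ 7.320.
V ≈ 6 × 7.320 ≈ 43.9 kt.

44 kt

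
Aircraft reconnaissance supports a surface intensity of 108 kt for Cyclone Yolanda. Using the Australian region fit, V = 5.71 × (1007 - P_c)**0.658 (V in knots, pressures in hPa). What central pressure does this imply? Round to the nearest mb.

ΔP = (V / 5.71)^(1/0.658) = (108/5.71)^1.520.
108/5.71 = 18.914; 18.914^1.520 ≈ 87.18 mb.
P_c = 1007 − 87.18 = 919.82 ≈ 920 mb.

920 mb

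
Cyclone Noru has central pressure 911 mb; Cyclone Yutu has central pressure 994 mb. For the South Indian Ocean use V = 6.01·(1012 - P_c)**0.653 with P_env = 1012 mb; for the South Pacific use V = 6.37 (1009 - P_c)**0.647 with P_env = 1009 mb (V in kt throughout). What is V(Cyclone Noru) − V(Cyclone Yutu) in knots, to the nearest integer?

Cyclone Noru: ΔP = 101; V ≈ 6.01 × 101^0.653 ≈ 122.38 kt.
Cyclone Yutu: ΔP = 15; V ≈ 6.37 × 15^0.647 ≈ 36.73 kt.
Difference ≈ 122.38 − 36.73 = 85.65 → 86 kt.

86 kt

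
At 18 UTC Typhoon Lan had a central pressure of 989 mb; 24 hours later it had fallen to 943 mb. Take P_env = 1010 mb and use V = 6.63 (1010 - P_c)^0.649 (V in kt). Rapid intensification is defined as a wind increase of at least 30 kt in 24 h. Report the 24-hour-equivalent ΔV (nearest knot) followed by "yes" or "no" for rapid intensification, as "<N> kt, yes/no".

54 kt, yes

V₁: ΔP = 21, V ≈ 6.63 × 21^0.649 ≈ 47.82 kt.
V₂: ΔP = 67, V ≈ 6.63 × 67^0.649 ≈ 101.54 kt.
ΔV over 24 h = 53.72 kt → 24 h equivalent = 53.72 × 24/24 ≈ 53.72 kt.
54 kt ≥ 30 kt ⇒ rapid intensification.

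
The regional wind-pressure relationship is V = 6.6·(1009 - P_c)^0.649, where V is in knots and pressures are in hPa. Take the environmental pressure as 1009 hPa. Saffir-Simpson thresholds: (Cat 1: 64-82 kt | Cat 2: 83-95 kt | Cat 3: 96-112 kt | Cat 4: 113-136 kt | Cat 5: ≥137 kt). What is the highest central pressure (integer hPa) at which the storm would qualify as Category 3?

Category 3 begins at V = 96 kt.
Required ΔP = (96/6.6)^(1/0.649) = 14.545^1.541 ≈ 61.88 hPa.
P_c ≤ 1009 − 61.88 = 947.12, so the highest integer P_c is 947 hPa.

947 hPa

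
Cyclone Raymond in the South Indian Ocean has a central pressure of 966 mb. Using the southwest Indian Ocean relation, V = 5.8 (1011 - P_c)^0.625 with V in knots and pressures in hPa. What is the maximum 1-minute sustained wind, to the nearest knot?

ΔP = 1011 − 966 = 45 mb.
45^0.625 ≈ 10.796.
V ≈ 5.8 × 10.796 ≈ 62.6 kt.

63 kt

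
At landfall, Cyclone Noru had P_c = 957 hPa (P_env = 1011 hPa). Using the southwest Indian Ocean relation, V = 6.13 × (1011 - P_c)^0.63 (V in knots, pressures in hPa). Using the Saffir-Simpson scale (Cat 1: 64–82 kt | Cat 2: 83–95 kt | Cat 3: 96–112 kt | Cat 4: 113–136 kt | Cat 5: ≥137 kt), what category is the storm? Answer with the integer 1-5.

1

ΔP = 1011 − 957 = 54 hPa.
V ≈ 6.13 × 54^0.63 = 6.13 × 12.34 ≈ 76 kt.
76 kt falls in the Category 1 band.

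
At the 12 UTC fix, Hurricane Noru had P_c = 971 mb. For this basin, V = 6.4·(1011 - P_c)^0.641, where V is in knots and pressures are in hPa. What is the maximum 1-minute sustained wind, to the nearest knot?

68 kt

ΔP = 1011 − 971 = 40 mb.
40^0.641 ≈ 10.639.
V ≈ 6.4 × 10.639 ≈ 68.1 kt.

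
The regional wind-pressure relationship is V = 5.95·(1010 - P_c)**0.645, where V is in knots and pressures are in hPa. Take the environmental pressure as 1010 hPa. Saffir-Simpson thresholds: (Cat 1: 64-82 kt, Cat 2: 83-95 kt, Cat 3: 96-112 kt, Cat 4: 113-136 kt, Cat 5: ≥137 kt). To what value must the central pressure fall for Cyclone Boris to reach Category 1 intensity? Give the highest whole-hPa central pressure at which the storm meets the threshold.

970 hPa

Category 1 begins at V = 64 kt.
Required ΔP = (64/5.95)^(1/0.645) = 10.756^1.550 ≈ 39.76 hPa.
P_c ≤ 1010 − 39.76 = 970.24, so the highest integer P_c is 970 hPa.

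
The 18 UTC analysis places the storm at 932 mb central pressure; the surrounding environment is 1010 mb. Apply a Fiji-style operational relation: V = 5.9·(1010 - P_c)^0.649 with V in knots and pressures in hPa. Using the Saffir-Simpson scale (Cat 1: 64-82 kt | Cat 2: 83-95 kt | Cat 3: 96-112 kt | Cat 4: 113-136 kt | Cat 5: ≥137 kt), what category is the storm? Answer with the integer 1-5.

3

ΔP = 1010 − 932 = 78 mb.
V ≈ 5.9 × 78^0.649 = 5.9 × 16.90 ≈ 100 kt.
100 kt falls in the Category 3 band.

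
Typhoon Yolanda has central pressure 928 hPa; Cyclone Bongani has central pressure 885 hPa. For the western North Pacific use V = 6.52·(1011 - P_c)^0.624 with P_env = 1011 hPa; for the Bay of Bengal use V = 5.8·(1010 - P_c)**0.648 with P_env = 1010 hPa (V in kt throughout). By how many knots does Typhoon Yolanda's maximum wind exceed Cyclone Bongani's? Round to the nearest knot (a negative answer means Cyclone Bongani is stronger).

Typhoon Yolanda: ΔP = 83; V ≈ 6.52 × 83^0.624 ≈ 102.74 kt.
Cyclone Bongani: ΔP = 125; V ≈ 5.8 × 125^0.648 ≈ 132.50 kt.
Difference ≈ 102.74 − 132.50 = -29.76 → -30 kt.

-30 kt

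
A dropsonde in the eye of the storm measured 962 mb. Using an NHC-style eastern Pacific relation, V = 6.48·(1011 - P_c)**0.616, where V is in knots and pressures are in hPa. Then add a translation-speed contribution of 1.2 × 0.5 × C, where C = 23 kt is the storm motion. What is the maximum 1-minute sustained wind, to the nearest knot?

ΔP = 1011 − 962 = 49 mb.
49^0.616 ≈ 10.994.
V ≈ 6.48 × 10.994 ≈ 71.2 kt.
Translation term: 1.2 × 0.5 × 23 = 13.8 kt.
Corrected V ≈ 85 kt → 85 kt.

85 kt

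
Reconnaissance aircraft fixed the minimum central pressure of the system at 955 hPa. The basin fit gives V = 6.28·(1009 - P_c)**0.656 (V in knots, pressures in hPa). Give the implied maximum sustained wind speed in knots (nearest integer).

ΔP = 1009 − 955 = 54 hPa.
54^0.656 ≈ 13.691.
V ≈ 6.28 × 13.691 ≈ 86.0 kt.

86 kt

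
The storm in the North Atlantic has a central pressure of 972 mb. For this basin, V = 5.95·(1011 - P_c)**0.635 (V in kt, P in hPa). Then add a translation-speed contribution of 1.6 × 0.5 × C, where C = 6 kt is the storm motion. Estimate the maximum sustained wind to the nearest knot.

66 kt

ΔP = 1011 − 972 = 39 mb.
39^0.635 ≈ 10.241.
V ≈ 5.95 × 10.241 ≈ 60.9 kt.
Translation term: 1.6 × 0.5 × 6 = 4.8 kt.
Corrected V ≈ 65.7 kt → 66 kt.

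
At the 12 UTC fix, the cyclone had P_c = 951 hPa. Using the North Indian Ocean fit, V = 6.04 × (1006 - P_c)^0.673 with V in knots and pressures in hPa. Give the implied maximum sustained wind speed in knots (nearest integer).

ΔP = 1006 − 951 = 55 hPa.
55^0.673 ≈ 14.834.
V ≈ 6.04 × 14.834 ≈ 89.6 kt.

90 kt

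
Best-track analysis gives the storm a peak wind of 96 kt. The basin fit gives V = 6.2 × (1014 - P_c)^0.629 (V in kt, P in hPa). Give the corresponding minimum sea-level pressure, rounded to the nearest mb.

ΔP = (V / 6.2)^(1/0.629) = (96/6.2)^1.590.
96/6.2 = 15.484; 15.484^1.590 ≈ 77.93 mb.
P_c = 1014 − 77.93 = 936.07 ≈ 936 mb.

936 mb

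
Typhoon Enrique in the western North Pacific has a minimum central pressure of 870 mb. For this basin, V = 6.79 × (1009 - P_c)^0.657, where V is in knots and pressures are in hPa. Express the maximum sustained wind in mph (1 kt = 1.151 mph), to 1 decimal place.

199.9 mph

ΔP = 1009 − 870 = 139 mb.
V ≈ 6.79 × 139^0.657 = 6.79 × 25.584 ≈ 173.712 kt.
173.712 × 1.151 ≈ 199.94 mph → 199.9 mph.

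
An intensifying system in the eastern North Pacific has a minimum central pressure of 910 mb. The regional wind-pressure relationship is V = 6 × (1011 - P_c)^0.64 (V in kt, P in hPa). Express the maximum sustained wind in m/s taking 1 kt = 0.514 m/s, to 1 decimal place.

59.1 m/s

ΔP = 1011 − 910 = 101 mb.
V ≈ 6 × 101^0.64 = 6 × 19.176 ≈ 115.058 kt.
115.058 × 0.514 ≈ 59.14 m/s → 59.1 m/s.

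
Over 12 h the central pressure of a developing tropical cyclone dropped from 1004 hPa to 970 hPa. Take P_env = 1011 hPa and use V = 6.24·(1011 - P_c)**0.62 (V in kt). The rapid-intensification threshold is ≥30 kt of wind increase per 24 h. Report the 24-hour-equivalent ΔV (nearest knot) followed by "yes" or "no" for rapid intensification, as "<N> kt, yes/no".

83 kt, yes

V₁: ΔP = 7, V ≈ 6.24 × 7^0.62 ≈ 20.85 kt.
V₂: ΔP = 41, V ≈ 6.24 × 41^0.62 ≈ 62.39 kt.
ΔV over 12 h = 41.54 kt → 24 h equivalent = 41.54 × 24/12 ≈ 83.08 kt.
83 kt ≥ 30 kt ⇒ rapid intensification.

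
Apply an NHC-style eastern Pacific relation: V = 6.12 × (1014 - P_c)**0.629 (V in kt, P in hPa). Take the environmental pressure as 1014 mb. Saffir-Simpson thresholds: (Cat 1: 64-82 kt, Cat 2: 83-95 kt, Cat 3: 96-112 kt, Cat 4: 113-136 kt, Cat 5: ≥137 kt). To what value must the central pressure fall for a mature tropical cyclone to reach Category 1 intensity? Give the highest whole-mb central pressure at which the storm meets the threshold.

972 mb

Category 1 begins at V = 64 kt.
Required ΔP = (64/6.12)^(1/0.629) = 10.458^1.590 ≈ 41.76 mb.
P_c ≤ 1014 − 41.76 = 972.24, so the highest integer P_c is 972 mb.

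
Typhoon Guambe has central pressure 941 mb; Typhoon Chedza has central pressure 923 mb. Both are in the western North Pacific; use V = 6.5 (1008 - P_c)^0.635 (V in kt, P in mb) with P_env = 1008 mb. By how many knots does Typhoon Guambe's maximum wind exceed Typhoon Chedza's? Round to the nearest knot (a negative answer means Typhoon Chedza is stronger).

-15 kt

Typhoon Guambe: ΔP = 67; V ≈ 6.5 × 67^0.635 ≈ 93.86 kt.
Typhoon Chedza: ΔP = 85; V ≈ 6.5 × 85^0.635 ≈ 109.17 kt.
Difference ≈ 93.86 − 109.17 = -15.31 → -15 kt.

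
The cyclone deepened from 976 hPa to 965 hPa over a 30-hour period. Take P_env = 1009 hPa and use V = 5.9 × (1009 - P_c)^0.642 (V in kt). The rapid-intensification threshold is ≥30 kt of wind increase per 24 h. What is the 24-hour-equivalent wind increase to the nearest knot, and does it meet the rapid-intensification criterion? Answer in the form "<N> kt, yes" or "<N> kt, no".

V₁: ΔP = 33, V ≈ 5.9 × 33^0.642 ≈ 55.68 kt.
V₂: ΔP = 44, V ≈ 5.9 × 44^0.642 ≈ 66.98 kt.
ΔV over 30 h = 11.30 kt → 24 h equivalent = 11.30 × 24/30 ≈ 9.04 kt.
9 kt < 30 kt ⇒ not rapid intensification.

9 kt, no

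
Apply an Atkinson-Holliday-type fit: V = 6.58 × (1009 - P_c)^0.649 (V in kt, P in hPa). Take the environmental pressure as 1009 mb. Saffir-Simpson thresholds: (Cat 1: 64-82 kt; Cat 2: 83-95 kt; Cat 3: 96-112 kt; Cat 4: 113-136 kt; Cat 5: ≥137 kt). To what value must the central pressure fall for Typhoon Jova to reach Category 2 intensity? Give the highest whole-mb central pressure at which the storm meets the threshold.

Category 2 begins at V = 83 kt.
Required ΔP = (83/6.58)^(1/0.649) = 12.614^1.541 ≈ 49.69 mb.
P_c ≤ 1009 − 49.69 = 959.31, so the highest integer P_c is 959 mb.

959 mb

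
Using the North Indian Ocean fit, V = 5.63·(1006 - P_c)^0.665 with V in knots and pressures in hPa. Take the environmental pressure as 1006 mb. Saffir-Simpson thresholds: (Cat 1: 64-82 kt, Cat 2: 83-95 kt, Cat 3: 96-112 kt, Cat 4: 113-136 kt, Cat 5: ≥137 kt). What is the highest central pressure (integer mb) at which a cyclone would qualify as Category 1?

967 mb

Category 1 begins at V = 64 kt.
Required ΔP = (64/5.63)^(1/0.665) = 11.368^1.504 ≈ 38.68 mb.
P_c ≤ 1006 − 38.68 = 967.32, so the highest integer P_c is 967 mb.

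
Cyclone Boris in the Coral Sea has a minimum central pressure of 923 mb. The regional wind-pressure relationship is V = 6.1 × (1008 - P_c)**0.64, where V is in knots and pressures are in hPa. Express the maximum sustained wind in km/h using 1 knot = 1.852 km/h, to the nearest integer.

ΔP = 1008 − 923 = 85 mb.
V ≈ 6.1 × 85^0.64 = 6.1 × 17.172 ≈ 104.751 kt.
104.751 × 1.852 ≈ 194.00 km/h → 194 km/h.

194 km/h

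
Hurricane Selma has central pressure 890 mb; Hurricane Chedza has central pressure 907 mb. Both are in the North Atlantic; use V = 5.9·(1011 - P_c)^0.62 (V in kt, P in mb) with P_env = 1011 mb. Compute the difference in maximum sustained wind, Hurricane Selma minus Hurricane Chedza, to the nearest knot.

Hurricane Selma: ΔP = 121; V ≈ 5.9 × 121^0.62 ≈ 115.39 kt.
Hurricane Chedza: ΔP = 104; V ≈ 5.9 × 104^0.62 ≈ 105.05 kt.
Difference ≈ 115.39 − 105.05 = 10.34 → 10 kt.

10 kt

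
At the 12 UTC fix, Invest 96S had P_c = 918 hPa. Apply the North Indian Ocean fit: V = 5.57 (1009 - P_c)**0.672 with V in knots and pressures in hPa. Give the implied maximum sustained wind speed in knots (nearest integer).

ΔP = 1009 − 918 = 91 hPa.
91^0.672 ≈ 20.724.
V ≈ 5.57 × 20.724 ≈ 115.4 kt.

115 kt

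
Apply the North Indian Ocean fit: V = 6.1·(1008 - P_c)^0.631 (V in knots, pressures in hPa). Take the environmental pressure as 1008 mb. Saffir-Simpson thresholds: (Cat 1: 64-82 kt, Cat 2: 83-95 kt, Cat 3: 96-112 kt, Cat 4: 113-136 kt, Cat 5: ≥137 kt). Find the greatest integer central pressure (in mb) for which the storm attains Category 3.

929 mb

Category 3 begins at V = 96 kt.
Required ΔP = (96/6.1)^(1/0.631) = 15.738^1.585 ≈ 78.87 mb.
P_c ≤ 1008 − 78.87 = 929.13, so the highest integer P_c is 929 mb.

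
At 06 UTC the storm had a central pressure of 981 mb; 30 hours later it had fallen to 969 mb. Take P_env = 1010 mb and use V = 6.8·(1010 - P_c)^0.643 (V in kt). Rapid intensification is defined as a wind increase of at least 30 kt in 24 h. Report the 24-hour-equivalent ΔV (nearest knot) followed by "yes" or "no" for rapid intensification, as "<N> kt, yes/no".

V₁: ΔP = 29, V ≈ 6.8 × 29^0.643 ≈ 59.27 kt.
V₂: ΔP = 41, V ≈ 6.8 × 41^0.643 ≈ 74.05 kt.
ΔV over 30 h = 14.78 kt → 24 h equivalent = 14.78 × 24/30 ≈ 11.82 kt.
12 kt < 30 kt ⇒ not rapid intensification.

12 kt, no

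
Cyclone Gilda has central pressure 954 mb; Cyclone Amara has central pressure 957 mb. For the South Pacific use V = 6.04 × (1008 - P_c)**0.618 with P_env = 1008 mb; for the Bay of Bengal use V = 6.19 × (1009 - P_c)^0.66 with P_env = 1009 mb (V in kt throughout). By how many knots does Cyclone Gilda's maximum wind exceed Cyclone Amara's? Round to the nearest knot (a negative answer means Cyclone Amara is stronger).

-13 kt

Cyclone Gilda: ΔP = 54; V ≈ 6.04 × 54^0.618 ≈ 71.07 kt.
Cyclone Amara: ΔP = 52; V ≈ 6.19 × 52^0.66 ≈ 83.99 kt.
Difference ≈ 71.07 − 83.99 = -12.92 → -13 kt.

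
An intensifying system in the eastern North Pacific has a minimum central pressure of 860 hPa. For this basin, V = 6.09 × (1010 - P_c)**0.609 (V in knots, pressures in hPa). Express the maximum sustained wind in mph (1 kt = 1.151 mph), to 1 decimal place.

148.2 mph

ΔP = 1010 − 860 = 150 hPa.
V ≈ 6.09 × 150^0.609 = 6.09 × 21.147 ≈ 128.783 kt.
128.783 × 1.151 ≈ 148.23 mph → 148.2 mph.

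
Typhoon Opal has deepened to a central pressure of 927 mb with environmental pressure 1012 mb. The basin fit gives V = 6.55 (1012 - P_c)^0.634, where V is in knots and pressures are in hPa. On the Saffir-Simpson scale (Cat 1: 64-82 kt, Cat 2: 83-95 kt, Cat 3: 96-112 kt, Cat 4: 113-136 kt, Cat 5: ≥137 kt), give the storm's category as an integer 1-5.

3

ΔP = 1012 − 927 = 85 mb.
V ≈ 6.55 × 85^0.634 = 6.55 × 16.72 ≈ 110 kt.
110 kt falls in the Category 3 band.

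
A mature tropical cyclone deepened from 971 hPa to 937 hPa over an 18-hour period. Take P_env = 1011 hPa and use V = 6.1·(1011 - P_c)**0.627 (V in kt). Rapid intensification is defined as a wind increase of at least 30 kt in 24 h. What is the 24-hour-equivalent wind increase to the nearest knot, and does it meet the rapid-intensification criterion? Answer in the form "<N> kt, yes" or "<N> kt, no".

V₁: ΔP = 40, V ≈ 6.1 × 40^0.627 ≈ 61.63 kt.
V₂: ΔP = 74, V ≈ 6.1 × 74^0.627 ≈ 90.64 kt.
ΔV over 18 h = 29.01 kt → 24 h equivalent = 29.01 × 24/18 ≈ 38.68 kt.
39 kt ≥ 30 kt ⇒ rapid intensification.

39 kt, yes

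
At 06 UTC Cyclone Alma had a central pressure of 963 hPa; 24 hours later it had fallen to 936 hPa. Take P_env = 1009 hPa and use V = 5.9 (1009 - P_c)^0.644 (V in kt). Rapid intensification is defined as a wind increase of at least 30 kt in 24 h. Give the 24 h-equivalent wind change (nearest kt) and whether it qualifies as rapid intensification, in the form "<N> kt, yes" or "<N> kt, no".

V₁: ΔP = 46, V ≈ 5.9 × 46^0.644 ≈ 69.45 kt.
V₂: ΔP = 73, V ≈ 5.9 × 73^0.644 ≈ 93.50 kt.
ΔV over 24 h = 24.05 kt → 24 h equivalent = 24.05 × 24/24 ≈ 24.05 kt.
24 kt < 30 kt ⇒ not rapid intensification.

24 kt, no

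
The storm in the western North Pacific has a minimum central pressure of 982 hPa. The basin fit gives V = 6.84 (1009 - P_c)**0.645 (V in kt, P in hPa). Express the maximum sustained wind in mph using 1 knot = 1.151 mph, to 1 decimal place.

ΔP = 1009 − 982 = 27 hPa.
V ≈ 6.84 × 27^0.645 = 6.84 × 8.380 ≈ 57.317 kt.
57.317 × 1.151 ≈ 65.97 mph → 66.0 mph.

66.0 mph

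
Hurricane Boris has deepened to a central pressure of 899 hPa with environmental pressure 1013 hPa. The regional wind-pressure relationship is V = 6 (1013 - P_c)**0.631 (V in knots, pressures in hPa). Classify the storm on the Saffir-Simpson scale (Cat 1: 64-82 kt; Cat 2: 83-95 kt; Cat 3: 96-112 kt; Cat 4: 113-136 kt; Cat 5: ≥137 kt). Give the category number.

4

ΔP = 1013 − 899 = 114 hPa.
V ≈ 6 × 114^0.631 = 6 × 19.86 ≈ 119 kt.
119 kt falls in the Category 4 band.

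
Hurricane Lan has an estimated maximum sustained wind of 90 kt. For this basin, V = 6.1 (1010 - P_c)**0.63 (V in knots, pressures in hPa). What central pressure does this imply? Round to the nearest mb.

ΔP = (V / 6.1)^(1/0.63) = (90/6.1)^1.587.
90/6.1 = 14.754; 14.754^1.587 ≈ 71.68 mb.
P_c = 1010 − 71.68 = 938.32 ≈ 938 mb.

938 mb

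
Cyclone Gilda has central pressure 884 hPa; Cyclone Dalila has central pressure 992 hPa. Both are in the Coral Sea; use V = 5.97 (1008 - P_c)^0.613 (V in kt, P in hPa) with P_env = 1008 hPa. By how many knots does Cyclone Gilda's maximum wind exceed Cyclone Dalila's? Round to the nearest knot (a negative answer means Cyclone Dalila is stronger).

Cyclone Gilda: ΔP = 124; V ≈ 5.97 × 124^0.613 ≈ 114.62 kt.
Cyclone Dalila: ΔP = 16; V ≈ 5.97 × 16^0.613 ≈ 32.67 kt.
Difference ≈ 114.62 − 32.67 = 81.95 → 82 kt.

82 kt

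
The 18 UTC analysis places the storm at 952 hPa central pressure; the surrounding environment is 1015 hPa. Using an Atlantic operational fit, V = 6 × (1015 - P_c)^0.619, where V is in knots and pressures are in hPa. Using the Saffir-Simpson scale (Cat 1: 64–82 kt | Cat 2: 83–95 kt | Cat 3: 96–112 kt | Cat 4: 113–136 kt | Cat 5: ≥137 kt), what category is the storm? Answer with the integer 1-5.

ΔP = 1015 − 952 = 63 hPa.
V ≈ 6 × 63^0.619 = 6 × 13.00 ≈ 78 kt.
78 kt falls in the Category 1 band.

1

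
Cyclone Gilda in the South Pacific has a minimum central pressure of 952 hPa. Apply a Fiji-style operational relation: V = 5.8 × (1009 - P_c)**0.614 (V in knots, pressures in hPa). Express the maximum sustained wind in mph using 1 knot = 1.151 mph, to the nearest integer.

ΔP = 1009 − 952 = 57 hPa.
V ≈ 5.8 × 57^0.614 = 5.8 × 11.970 ≈ 69.428 kt.
69.428 × 1.151 ≈ 79.91 mph → 80 mph.

80 mph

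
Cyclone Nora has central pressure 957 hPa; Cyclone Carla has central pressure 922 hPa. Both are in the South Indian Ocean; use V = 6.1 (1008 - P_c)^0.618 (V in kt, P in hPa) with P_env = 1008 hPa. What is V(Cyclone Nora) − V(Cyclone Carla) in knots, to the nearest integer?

-26 kt

Cyclone Nora: ΔP = 51; V ≈ 6.1 × 51^0.618 ≈ 69.28 kt.
Cyclone Carla: ΔP = 86; V ≈ 6.1 × 86^0.618 ≈ 95.69 kt.
Difference ≈ 69.28 − 95.69 = -26.41 → -26 kt.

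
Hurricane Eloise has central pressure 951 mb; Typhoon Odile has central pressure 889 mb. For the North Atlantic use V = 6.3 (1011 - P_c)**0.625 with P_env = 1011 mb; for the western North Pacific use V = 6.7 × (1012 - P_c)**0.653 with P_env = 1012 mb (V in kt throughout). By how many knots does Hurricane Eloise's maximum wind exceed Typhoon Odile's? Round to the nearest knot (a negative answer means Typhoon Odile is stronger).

Hurricane Eloise: ΔP = 60; V ≈ 6.3 × 60^0.625 ≈ 81.41 kt.
Typhoon Odile: ΔP = 123; V ≈ 6.7 × 123^0.653 ≈ 155.16 kt.
Difference ≈ 81.41 − 155.16 = -73.75 → -74 kt.

-74 kt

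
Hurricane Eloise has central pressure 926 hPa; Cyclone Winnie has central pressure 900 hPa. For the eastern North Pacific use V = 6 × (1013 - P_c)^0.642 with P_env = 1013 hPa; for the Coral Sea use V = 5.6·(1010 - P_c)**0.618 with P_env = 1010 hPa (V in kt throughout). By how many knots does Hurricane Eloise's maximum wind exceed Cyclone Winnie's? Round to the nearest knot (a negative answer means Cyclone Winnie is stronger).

3 kt

Hurricane Eloise: ΔP = 87; V ≈ 6 × 87^0.642 ≈ 105.52 kt.
Cyclone Winnie: ΔP = 110; V ≈ 5.6 × 110^0.618 ≈ 102.27 kt.
Difference ≈ 105.52 − 102.27 = 3.25 → 3 kt.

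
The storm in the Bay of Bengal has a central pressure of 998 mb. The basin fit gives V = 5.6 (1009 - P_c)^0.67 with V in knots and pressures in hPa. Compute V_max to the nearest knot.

ΔP = 1009 − 998 = 11 mb.
11^0.67 ≈ 4.986.
V ≈ 5.6 × 4.986 ≈ 27.9 kt.

28 kt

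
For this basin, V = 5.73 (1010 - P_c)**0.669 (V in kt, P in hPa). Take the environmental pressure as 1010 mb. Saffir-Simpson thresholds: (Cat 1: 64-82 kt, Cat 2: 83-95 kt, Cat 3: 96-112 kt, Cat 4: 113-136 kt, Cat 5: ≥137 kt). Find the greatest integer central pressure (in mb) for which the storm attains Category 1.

Category 1 begins at V = 64 kt.
Required ΔP = (64/5.73)^(1/0.669) = 11.169^1.495 ≈ 36.86 mb.
P_c ≤ 1010 − 36.86 = 973.14, so the highest integer P_c is 973 mb.

973 mb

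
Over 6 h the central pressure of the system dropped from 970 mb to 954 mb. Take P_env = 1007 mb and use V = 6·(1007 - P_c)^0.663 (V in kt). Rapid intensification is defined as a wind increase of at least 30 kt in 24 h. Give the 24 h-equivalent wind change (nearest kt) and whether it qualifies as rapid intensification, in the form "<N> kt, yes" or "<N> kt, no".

71 kt, yes

V₁: ΔP = 37, V ≈ 6 × 37^0.663 ≈ 65.75 kt.
V₂: ΔP = 53, V ≈ 6 × 53^0.663 ≈ 83.43 kt.
ΔV over 6 h = 17.68 kt → 24 h equivalent = 17.68 × 24/6 ≈ 70.72 kt.
71 kt ≥ 30 kt ⇒ rapid intensification.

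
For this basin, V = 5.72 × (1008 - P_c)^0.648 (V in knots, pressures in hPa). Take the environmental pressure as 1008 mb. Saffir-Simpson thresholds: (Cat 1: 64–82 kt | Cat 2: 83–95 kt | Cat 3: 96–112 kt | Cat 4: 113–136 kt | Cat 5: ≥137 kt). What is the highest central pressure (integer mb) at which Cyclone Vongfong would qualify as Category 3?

Category 3 begins at V = 96 kt.
Required ΔP = (96/5.72)^(1/0.648) = 16.783^1.543 ≈ 77.67 mb.
P_c ≤ 1008 − 77.67 = 930.33, so the highest integer P_c is 930 mb.

930 mb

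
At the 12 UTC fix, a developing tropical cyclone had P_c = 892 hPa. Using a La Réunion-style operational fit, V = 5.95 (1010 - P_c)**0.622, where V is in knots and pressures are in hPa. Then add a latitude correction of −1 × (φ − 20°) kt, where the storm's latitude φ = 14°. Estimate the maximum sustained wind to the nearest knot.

ΔP = 1010 − 892 = 118 hPa.
118^0.622 ≈ 19.441.
V ≈ 5.95 × 19.441 ≈ 115.7 kt.
Latitude correction: −1 × (14 − 20) = 6 kt.
Corrected V ≈ 121.7 kt → 122 kt.

122 kt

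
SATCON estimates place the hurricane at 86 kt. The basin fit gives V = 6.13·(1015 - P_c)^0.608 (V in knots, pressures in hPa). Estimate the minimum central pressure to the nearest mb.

938 mb

ΔP = (V / 6.13)^(1/0.608) = (86/6.13)^1.645.
86/6.13 = 14.029; 14.029^1.645 ≈ 77.02 mb.
P_c = 1015 − 77.02 = 937.98 ≈ 938 mb.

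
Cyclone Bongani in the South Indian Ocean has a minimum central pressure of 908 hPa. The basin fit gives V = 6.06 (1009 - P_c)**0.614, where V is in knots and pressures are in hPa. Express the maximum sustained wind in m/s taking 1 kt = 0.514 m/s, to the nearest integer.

53 m/s

ΔP = 1009 − 908 = 101 hPa.
V ≈ 6.06 × 101^0.614 = 6.06 × 17.008 ≈ 103.068 kt.
103.068 × 0.514 ≈ 52.98 m/s → 53 m/s.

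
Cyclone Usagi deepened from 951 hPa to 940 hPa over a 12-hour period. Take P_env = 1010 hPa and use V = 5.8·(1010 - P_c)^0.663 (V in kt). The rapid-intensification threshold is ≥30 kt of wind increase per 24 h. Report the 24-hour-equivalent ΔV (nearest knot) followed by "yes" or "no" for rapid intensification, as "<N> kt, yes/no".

V₁: ΔP = 59, V ≈ 5.8 × 59^0.663 ≈ 86.60 kt.
V₂: ΔP = 70, V ≈ 5.8 × 70^0.663 ≈ 96.99 kt.
ΔV over 12 h = 10.39 kt → 24 h equivalent = 10.39 × 24/12 ≈ 20.78 kt.
21 kt < 30 kt ⇒ not rapid intensification.

21 kt, no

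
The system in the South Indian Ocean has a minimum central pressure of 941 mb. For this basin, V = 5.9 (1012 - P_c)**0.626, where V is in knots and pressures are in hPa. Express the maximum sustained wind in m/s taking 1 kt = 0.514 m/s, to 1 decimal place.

ΔP = 1012 − 941 = 71 mb.
V ≈ 5.9 × 71^0.626 = 5.9 × 14.417 ≈ 85.063 kt.
85.063 × 0.514 ≈ 43.72 m/s → 43.7 m/s.

43.7 m/s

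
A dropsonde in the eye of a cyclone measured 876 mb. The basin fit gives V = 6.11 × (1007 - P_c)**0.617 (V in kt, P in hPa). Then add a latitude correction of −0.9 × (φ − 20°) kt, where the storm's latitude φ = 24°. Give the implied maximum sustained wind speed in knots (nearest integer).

120 kt

ΔP = 1007 − 876 = 131 mb.
131^0.617 ≈ 20.247.
V ≈ 6.11 × 20.247 ≈ 123.7 kt.
Latitude correction: −0.9 × (24 − 20) = -3.6 kt.
Corrected V ≈ 120.1 kt → 120 kt.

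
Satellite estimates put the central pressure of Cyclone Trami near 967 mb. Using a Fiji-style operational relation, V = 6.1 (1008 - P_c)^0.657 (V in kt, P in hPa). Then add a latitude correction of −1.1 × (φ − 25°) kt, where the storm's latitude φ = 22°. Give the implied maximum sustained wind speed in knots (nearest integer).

ΔP = 1008 − 967 = 41 mb.
41^0.657 ≈ 11.471.
V ≈ 6.1 × 11.471 ≈ 70.0 kt.
Latitude correction: −1.1 × (22 − 25) = 3.3 kt.
Corrected V ≈ 73.3 kt → 73 kt.

73 kt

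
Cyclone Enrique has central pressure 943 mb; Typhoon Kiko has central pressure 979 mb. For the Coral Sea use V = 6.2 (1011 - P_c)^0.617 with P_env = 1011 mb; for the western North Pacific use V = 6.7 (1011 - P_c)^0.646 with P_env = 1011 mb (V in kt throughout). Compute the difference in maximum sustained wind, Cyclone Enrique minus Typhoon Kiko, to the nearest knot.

Cyclone Enrique: ΔP = 68; V ≈ 6.2 × 68^0.617 ≈ 83.76 kt.
Typhoon Kiko: ΔP = 32; V ≈ 6.7 × 32^0.646 ≈ 62.86 kt.
Difference ≈ 83.76 − 62.86 = 20.90 → 21 kt.

21 kt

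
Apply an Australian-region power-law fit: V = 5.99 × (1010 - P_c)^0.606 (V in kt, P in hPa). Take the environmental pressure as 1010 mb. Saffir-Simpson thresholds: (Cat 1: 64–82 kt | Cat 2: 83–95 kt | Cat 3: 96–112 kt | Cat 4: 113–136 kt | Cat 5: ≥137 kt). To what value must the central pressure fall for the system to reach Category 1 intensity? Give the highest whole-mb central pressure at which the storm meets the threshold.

Category 1 begins at V = 64 kt.
Required ΔP = (64/5.99)^(1/0.606) = 10.684^1.650 ≈ 49.84 mb.
P_c ≤ 1010 − 49.84 = 960.16, so the highest integer P_c is 960 mb.

960 mb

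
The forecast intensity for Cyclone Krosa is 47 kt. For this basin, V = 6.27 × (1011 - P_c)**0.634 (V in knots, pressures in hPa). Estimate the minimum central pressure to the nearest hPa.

987 hPa

ΔP = (V / 6.27)^(1/0.634) = (47/6.27)^1.577.
47/6.27 = 7.496; 7.496^1.577 ≈ 23.98 hPa.
P_c = 1011 − 23.98 = 987.02 ≈ 987 hPa.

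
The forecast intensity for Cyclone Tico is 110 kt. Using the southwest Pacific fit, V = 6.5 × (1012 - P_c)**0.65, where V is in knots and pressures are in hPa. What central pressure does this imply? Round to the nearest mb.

ΔP = (V / 6.5)^(1/0.65) = (110/6.5)^1.538.
110/6.5 = 16.923; 16.923^1.538 ≈ 77.62 mb.
P_c = 1012 − 77.62 = 934.38 ≈ 934 mb.

934 mb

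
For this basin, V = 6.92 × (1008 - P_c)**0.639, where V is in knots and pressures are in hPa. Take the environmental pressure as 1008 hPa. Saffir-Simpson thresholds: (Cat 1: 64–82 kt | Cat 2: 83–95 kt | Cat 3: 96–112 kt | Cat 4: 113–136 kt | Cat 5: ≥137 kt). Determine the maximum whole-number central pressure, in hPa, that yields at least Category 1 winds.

975 hPa

Category 1 begins at V = 64 kt.
Required ΔP = (64/6.92)^(1/0.639) = 9.249^1.565 ≈ 32.50 hPa.
P_c ≤ 1008 − 32.50 = 975.50, so the highest integer P_c is 975 hPa.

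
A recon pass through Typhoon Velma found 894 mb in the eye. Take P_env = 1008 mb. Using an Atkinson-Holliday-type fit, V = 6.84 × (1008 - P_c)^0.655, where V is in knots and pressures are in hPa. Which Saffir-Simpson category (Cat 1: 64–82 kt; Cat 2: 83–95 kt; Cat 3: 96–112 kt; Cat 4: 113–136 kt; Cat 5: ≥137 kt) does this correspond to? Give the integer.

ΔP = 1008 − 894 = 114 mb.
V ≈ 6.84 × 114^0.655 = 6.84 × 22.25 ≈ 152 kt.
152 kt falls in the Category 5 band.

5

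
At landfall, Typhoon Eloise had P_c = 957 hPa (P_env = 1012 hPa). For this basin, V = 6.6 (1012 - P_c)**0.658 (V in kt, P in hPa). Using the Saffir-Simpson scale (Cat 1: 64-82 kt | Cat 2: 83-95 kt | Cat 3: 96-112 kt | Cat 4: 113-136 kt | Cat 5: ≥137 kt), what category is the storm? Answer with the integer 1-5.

ΔP = 1012 − 957 = 55 hPa.
V ≈ 6.6 × 55^0.658 = 6.6 × 13.97 ≈ 92 kt.
92 kt falls in the Category 2 band.

2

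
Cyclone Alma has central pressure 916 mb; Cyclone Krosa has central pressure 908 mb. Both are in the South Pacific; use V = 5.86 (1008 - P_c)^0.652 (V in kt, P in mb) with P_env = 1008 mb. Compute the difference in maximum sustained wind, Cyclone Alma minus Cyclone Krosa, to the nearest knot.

-6 kt

Cyclone Alma: ΔP = 92; V ≈ 5.86 × 92^0.652 ≈ 111.76 kt.
Cyclone Krosa: ΔP = 100; V ≈ 5.86 × 100^0.652 ≈ 118.00 kt.
Difference ≈ 111.76 − 118.00 = -6.24 → -6 kt.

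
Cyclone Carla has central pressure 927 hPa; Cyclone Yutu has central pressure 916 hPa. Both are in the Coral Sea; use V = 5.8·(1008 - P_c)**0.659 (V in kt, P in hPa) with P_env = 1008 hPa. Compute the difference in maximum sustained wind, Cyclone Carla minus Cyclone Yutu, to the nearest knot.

-9 kt

Cyclone Carla: ΔP = 81; V ≈ 5.8 × 81^0.659 ≈ 104.98 kt.
Cyclone Yutu: ΔP = 92; V ≈ 5.8 × 92^0.659 ≈ 114.17 kt.
Difference ≈ 104.98 − 114.17 = -9.19 → -9 kt.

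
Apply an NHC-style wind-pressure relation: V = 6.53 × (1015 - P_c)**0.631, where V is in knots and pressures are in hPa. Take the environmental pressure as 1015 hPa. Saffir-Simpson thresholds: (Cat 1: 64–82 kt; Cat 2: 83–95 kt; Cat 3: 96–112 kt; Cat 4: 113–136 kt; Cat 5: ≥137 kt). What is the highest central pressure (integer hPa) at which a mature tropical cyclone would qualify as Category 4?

923 hPa

Category 4 begins at V = 113 kt.
Required ΔP = (113/6.53)^(1/0.631) = 17.305^1.585 ≈ 91.67 hPa.
P_c ≤ 1015 − 91.67 = 923.33, so the highest integer P_c is 923 hPa.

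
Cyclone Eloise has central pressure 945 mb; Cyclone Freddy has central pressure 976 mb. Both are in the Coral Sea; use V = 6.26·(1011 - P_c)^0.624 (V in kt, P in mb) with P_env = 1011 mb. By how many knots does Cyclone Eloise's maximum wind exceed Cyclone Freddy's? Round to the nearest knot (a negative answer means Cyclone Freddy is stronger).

28 kt

Cyclone Eloise: ΔP = 66; V ≈ 6.26 × 66^0.624 ≈ 85.50 kt.
Cyclone Freddy: ΔP = 35; V ≈ 6.26 × 35^0.624 ≈ 57.55 kt.
Difference ≈ 85.50 − 57.55 = 27.95 → 28 kt.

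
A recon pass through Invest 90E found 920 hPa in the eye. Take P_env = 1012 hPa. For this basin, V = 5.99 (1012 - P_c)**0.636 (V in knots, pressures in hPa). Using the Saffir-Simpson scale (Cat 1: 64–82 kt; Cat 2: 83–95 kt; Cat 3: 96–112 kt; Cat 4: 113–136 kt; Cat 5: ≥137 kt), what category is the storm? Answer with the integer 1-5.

3

ΔP = 1012 − 920 = 92 hPa.
V ≈ 5.99 × 92^0.636 = 5.99 × 17.74 ≈ 106 kt.
106 kt falls in the Category 3 band.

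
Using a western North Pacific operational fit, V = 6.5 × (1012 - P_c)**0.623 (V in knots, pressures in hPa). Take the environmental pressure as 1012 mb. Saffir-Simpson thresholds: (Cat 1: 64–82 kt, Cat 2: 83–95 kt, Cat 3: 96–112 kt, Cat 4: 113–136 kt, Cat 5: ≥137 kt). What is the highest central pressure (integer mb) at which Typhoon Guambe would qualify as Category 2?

Category 2 begins at V = 83 kt.
Required ΔP = (83/6.5)^(1/0.623) = 12.769^1.605 ≈ 59.64 mb.
P_c ≤ 1012 − 59.64 = 952.36, so the highest integer P_c is 952 mb.

952 mb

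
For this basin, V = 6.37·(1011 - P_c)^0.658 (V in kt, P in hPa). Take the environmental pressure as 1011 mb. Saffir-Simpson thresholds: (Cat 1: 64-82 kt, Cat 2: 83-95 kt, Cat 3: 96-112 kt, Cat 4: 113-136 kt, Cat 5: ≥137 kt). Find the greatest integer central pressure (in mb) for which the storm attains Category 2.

961 mb

Category 2 begins at V = 83 kt.
Required ΔP = (83/6.37)^(1/0.658) = 13.030^1.520 ≈ 49.48 mb.
P_c ≤ 1011 − 49.48 = 961.52, so the highest integer P_c is 961 mb.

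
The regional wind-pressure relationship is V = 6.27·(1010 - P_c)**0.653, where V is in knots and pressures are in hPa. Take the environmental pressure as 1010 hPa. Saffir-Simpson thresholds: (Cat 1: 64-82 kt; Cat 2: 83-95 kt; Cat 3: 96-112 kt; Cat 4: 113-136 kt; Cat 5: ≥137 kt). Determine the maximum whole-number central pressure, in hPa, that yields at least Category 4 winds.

Category 4 begins at V = 113 kt.
Required ΔP = (113/6.27)^(1/0.653) = 18.022^1.531 ≈ 83.78 hPa.
P_c ≤ 1010 − 83.78 = 926.22, so the highest integer P_c is 926 hPa.

926 hPa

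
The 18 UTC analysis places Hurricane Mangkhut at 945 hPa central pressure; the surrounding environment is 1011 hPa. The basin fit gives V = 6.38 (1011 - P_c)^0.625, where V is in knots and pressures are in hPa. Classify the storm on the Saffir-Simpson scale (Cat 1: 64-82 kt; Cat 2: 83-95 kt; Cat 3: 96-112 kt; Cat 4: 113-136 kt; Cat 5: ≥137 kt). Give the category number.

ΔP = 1011 − 945 = 66 hPa.
V ≈ 6.38 × 66^0.625 = 6.38 × 13.72 ≈ 88 kt.
88 kt falls in the Category 2 band.

2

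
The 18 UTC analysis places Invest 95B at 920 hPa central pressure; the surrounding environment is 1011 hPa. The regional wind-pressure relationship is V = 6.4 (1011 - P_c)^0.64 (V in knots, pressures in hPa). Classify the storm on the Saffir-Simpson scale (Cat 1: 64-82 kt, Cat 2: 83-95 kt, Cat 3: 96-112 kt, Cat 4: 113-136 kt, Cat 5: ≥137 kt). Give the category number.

4

ΔP = 1011 − 920 = 91 hPa.
V ≈ 6.4 × 91^0.64 = 6.4 × 17.94 ≈ 115 kt.
115 kt falls in the Category 4 band.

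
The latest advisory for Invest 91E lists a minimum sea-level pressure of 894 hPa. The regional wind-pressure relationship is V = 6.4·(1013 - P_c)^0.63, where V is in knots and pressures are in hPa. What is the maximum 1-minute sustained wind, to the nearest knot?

130 kt

ΔP = 1013 − 894 = 119 hPa.
119^0.63 ≈ 20.305.
V ≈ 6.4 × 20.305 ≈ 129.9 kt.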